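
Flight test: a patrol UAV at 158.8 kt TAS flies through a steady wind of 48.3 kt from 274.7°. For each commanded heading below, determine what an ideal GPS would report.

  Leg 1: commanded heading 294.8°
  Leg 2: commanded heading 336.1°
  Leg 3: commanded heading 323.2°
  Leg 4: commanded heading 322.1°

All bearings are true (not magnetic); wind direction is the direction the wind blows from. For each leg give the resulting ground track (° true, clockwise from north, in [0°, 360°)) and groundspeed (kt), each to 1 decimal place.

Leg 1: heading 294.8°; drift +8.3° → track 303.1°, groundspeed 114.6 kt
Leg 2: heading 336.1°; drift +17.4° → track 353.5°, groundspeed 142.2 kt
Leg 3: heading 323.2°; drift +15.9° → track 339.1°, groundspeed 131.9 kt
Leg 4: heading 322.1°; drift +15.7° → track 337.8°, groundspeed 131.0 kt

Leg 1: track=303.1°, groundspeed=114.6 kt
Leg 2: track=353.5°, groundspeed=142.2 kt
Leg 3: track=339.1°, groundspeed=131.9 kt
Leg 4: track=337.8°, groundspeed=131.0 kt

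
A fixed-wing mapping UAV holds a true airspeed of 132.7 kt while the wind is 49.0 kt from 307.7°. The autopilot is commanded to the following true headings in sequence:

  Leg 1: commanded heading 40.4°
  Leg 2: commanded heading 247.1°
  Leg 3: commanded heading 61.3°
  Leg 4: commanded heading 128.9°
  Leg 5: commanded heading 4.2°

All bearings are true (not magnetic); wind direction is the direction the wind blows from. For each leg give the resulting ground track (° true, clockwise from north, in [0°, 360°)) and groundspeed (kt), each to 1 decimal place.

Leg 1: track=60.3°, groundspeed=143.6 kt
Leg 2: track=225.6°, groundspeed=116.7 kt
Leg 3: track=77.7°, groundspeed=158.8 kt
Leg 4: track=128.6°, groundspeed=181.7 kt
Leg 5: track=25.3°, groundspeed=113.3 kt

Leg 1: heading 40.4°; drift +19.9° → track 60.3°, groundspeed 143.6 kt
Leg 2: heading 247.1°; drift -21.5° → track 225.6°, groundspeed 116.7 kt
Leg 3: heading 61.3°; drift +16.4° → track 77.7°, groundspeed 158.8 kt
Leg 4: heading 128.9°; drift -0.3° → track 128.6°, groundspeed 181.7 kt
Leg 5: heading 4.2°; drift +21.1° → track 25.3°, groundspeed 113.3 kt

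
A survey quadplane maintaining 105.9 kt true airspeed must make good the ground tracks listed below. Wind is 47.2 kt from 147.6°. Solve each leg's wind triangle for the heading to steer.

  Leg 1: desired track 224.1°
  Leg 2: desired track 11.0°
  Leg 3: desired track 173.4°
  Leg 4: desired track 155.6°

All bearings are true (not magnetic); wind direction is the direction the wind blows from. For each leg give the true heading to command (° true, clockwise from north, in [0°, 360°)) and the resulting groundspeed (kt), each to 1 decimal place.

Leg 1: heading=198.4°, groundspeed=84.4 kt
Leg 2: heading=28.8°, groundspeed=135.1 kt
Leg 3: heading=162.2°, groundspeed=61.4 kt
Leg 4: heading=152.0°, groundspeed=59.0 kt

Leg 1: desired track 224.1°; wind correction -25.7° → command heading 198.4°, groundspeed 84.4 kt
Leg 2: desired track 11.0°; wind correction +17.8° → command heading 28.8°, groundspeed 135.1 kt
Leg 3: desired track 173.4°; wind correction -11.2° → command heading 162.2°, groundspeed 61.4 kt
Leg 4: desired track 155.6°; wind correction -3.6° → command heading 152.0°, groundspeed 59.0 kt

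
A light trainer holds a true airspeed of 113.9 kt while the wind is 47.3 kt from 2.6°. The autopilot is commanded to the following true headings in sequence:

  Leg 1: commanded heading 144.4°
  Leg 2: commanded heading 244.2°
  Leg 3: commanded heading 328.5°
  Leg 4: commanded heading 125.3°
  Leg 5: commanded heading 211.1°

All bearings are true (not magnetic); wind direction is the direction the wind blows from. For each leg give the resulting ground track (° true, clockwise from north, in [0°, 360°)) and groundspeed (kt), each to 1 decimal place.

Leg 1: heading 144.4°; drift +11.0° → track 155.4°, groundspeed 153.9 kt
Leg 2: heading 244.2°; drift -17.0° → track 227.2°, groundspeed 142.6 kt
Leg 3: heading 328.5°; drift -19.5° → track 309.0°, groundspeed 79.3 kt
Leg 4: heading 125.3°; drift +15.9° → track 141.2°, groundspeed 145.0 kt
Leg 5: heading 211.1°; drift -8.3° → track 202.8°, groundspeed 157.1 kt

Leg 1: track=155.4°, groundspeed=153.9 kt
Leg 2: track=227.2°, groundspeed=142.6 kt
Leg 3: track=309.0°, groundspeed=79.3 kt
Leg 4: track=141.2°, groundspeed=145.0 kt
Leg 5: track=202.8°, groundspeed=157.1 kt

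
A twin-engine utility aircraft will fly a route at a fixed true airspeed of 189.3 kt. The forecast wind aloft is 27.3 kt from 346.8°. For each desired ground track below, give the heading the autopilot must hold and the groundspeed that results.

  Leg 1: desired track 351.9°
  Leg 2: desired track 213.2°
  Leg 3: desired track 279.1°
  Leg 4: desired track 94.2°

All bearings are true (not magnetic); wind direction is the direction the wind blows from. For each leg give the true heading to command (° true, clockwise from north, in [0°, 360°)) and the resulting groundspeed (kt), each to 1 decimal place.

Leg 1: desired track 351.9°; wind correction -0.7° → command heading 351.2°, groundspeed 162.1 kt
Leg 2: desired track 213.2°; wind correction +6.0° → command heading 219.2°, groundspeed 207.1 kt
Leg 3: desired track 279.1°; wind correction +7.7° → command heading 286.8°, groundspeed 177.2 kt
Leg 4: desired track 94.2°; wind correction -7.9° → command heading 86.3°, groundspeed 195.7 kt

Leg 1: heading=351.2°, groundspeed=162.1 kt
Leg 2: heading=219.2°, groundspeed=207.1 kt
Leg 3: heading=286.8°, groundspeed=177.2 kt
Leg 4: heading=86.3°, groundspeed=195.7 kt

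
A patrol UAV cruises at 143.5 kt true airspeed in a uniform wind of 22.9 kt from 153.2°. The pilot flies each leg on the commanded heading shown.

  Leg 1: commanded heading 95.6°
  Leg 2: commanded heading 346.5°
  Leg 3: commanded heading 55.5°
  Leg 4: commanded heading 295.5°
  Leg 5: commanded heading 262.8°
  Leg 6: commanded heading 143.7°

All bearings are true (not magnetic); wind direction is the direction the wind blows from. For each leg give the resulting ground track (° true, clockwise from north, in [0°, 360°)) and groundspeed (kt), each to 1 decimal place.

Leg 1: heading 95.6°; drift -8.4° → track 87.2°, groundspeed 132.6 kt
Leg 2: heading 346.5°; drift -1.8° → track 344.7°, groundspeed 165.9 kt
Leg 3: heading 55.5°; drift -8.8° → track 46.7°, groundspeed 148.3 kt
Leg 4: heading 295.5°; drift +5.0° → track 300.5°, groundspeed 162.2 kt
Leg 5: heading 262.8°; drift +8.1° → track 270.9°, groundspeed 152.7 kt
Leg 6: heading 143.7°; drift -1.8° → track 141.9°, groundspeed 121.0 kt

Leg 1: track=87.2°, groundspeed=132.6 kt
Leg 2: track=344.7°, groundspeed=165.9 kt
Leg 3: track=46.7°, groundspeed=148.3 kt
Leg 4: track=300.5°, groundspeed=162.2 kt
Leg 5: track=270.9°, groundspeed=152.7 kt
Leg 6: track=141.9°, groundspeed=121.0 kt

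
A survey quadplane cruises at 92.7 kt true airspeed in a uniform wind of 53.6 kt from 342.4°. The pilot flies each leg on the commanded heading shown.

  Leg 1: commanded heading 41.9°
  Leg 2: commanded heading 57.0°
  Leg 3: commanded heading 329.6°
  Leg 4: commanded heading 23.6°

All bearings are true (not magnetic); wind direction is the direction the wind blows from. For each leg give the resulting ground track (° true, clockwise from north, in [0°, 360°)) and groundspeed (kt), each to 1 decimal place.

Leg 1: heading 41.9°; drift +35.2° → track 77.1°, groundspeed 80.1 kt
Leg 2: heading 57.0°; drift +33.4° → track 90.4°, groundspeed 94.0 kt
Leg 3: heading 329.6°; drift -16.4° → track 313.2°, groundspeed 42.1 kt
Leg 4: heading 23.6°; drift +34.0° → track 57.6°, groundspeed 63.2 kt

Leg 1: track=77.1°, groundspeed=80.1 kt
Leg 2: track=90.4°, groundspeed=94.0 kt
Leg 3: track=313.2°, groundspeed=42.1 kt
Leg 4: track=57.6°, groundspeed=63.2 kt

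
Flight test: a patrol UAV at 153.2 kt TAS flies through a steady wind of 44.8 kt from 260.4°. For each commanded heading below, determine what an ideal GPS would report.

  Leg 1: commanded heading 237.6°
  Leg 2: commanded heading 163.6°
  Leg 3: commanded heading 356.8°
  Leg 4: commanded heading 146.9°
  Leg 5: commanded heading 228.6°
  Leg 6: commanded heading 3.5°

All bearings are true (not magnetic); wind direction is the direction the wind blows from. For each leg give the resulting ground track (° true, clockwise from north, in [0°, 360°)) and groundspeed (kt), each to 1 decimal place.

Leg 1: track=228.8°, groundspeed=113.2 kt
Leg 2: track=147.9°, groundspeed=164.6 kt
Leg 3: track=12.5°, groundspeed=164.3 kt
Leg 4: track=133.4°, groundspeed=175.9 kt
Leg 5: track=217.0°, groundspeed=117.5 kt
Leg 6: track=18.5°, groundspeed=169.1 kt

Leg 1: heading 237.6°; drift -8.8° → track 228.8°, groundspeed 113.2 kt
Leg 2: heading 163.6°; drift -15.7° → track 147.9°, groundspeed 164.6 kt
Leg 3: heading 356.8°; drift +15.7° → track 12.5°, groundspeed 164.3 kt
Leg 4: heading 146.9°; drift -13.5° → track 133.4°, groundspeed 175.9 kt
Leg 5: heading 228.6°; drift -11.6° → track 217.0°, groundspeed 117.5 kt
Leg 6: heading 3.5°; drift +15.0° → track 18.5°, groundspeed 169.1 kt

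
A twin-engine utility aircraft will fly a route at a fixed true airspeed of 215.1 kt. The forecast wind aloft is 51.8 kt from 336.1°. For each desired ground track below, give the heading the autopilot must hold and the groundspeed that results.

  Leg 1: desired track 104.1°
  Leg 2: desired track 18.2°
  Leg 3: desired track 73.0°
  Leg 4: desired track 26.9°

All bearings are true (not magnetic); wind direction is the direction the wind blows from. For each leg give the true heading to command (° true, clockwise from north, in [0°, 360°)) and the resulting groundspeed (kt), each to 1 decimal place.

Leg 1: heading=93.2°, groundspeed=243.1 kt
Leg 2: heading=8.9°, groundspeed=173.8 kt
Leg 3: heading=59.2°, groundspeed=215.1 kt
Leg 4: heading=16.1°, groundspeed=178.6 kt

Leg 1: desired track 104.1°; wind correction -10.9° → command heading 93.2°, groundspeed 243.1 kt
Leg 2: desired track 18.2°; wind correction -9.3° → command heading 8.9°, groundspeed 173.8 kt
Leg 3: desired track 73.0°; wind correction -13.8° → command heading 59.2°, groundspeed 215.1 kt
Leg 4: desired track 26.9°; wind correction -10.8° → command heading 16.1°, groundspeed 178.6 kt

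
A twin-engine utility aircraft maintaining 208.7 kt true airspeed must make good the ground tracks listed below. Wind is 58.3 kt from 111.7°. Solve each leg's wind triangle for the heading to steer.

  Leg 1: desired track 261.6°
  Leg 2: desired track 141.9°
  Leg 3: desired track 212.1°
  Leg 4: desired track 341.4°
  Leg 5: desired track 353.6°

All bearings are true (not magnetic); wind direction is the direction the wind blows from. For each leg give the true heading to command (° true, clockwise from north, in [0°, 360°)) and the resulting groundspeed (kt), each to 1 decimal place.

Leg 1: heading=253.5°, groundspeed=257.1 kt
Leg 2: heading=133.8°, groundspeed=156.2 kt
Leg 3: heading=196.2°, groundspeed=211.2 kt
Leg 4: heading=353.7°, groundspeed=241.6 kt
Leg 5: heading=7.9°, groundspeed=229.7 kt

Leg 1: desired track 261.6°; wind correction -8.1° → command heading 253.5°, groundspeed 257.1 kt
Leg 2: desired track 141.9°; wind correction -8.1° → command heading 133.8°, groundspeed 156.2 kt
Leg 3: desired track 212.1°; wind correction -15.9° → command heading 196.2°, groundspeed 211.2 kt
Leg 4: desired track 341.4°; wind correction +12.3° → command heading 353.7°, groundspeed 241.6 kt
Leg 5: desired track 353.6°; wind correction +14.3° → command heading 7.9°, groundspeed 229.7 kt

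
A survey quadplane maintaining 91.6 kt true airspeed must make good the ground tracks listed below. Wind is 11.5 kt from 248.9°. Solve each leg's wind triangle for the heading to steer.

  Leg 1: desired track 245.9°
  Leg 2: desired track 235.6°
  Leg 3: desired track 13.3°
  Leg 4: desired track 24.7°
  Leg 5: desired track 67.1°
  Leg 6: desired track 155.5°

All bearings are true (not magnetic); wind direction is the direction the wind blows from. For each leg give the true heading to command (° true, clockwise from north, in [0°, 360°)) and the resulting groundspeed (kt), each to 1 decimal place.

Leg 1: desired track 245.9°; wind correction +0.4° → command heading 246.3°, groundspeed 80.1 kt
Leg 2: desired track 235.6°; wind correction +1.7° → command heading 237.3°, groundspeed 80.4 kt
Leg 3: desired track 13.3°; wind correction -5.9° → command heading 7.4°, groundspeed 97.6 kt
Leg 4: desired track 24.7°; wind correction -5.0° → command heading 19.7°, groundspeed 99.5 kt
Leg 5: desired track 67.1°; wind correction -0.2° → command heading 66.9°, groundspeed 103.1 kt
Leg 6: desired track 155.5°; wind correction +7.2° → command heading 162.7°, groundspeed 91.6 kt

Leg 1: heading=246.3°, groundspeed=80.1 kt
Leg 2: heading=237.3°, groundspeed=80.4 kt
Leg 3: heading=7.4°, groundspeed=97.6 kt
Leg 4: heading=19.7°, groundspeed=99.5 kt
Leg 5: heading=66.9°, groundspeed=103.1 kt
Leg 6: heading=162.7°, groundspeed=91.6 kt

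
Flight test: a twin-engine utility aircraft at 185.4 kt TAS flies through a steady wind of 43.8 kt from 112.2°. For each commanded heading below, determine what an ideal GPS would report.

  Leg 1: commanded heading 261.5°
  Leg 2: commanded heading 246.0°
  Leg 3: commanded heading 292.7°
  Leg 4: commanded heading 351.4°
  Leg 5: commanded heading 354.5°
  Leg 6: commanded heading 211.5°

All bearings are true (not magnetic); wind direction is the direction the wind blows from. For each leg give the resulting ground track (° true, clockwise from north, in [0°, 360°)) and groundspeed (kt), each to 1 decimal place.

Leg 1: heading 261.5°; drift +5.7° → track 267.2°, groundspeed 224.2 kt
Leg 2: heading 246.0°; drift +8.3° → track 254.3°, groundspeed 218.0 kt
Leg 3: heading 292.7°; drift -0.1° → track 292.6°, groundspeed 229.2 kt
Leg 4: heading 351.4°; drift -10.3° → track 341.1°, groundspeed 211.2 kt
Leg 5: heading 354.5°; drift -10.7° → track 343.8°, groundspeed 209.4 kt
Leg 6: heading 211.5°; drift +12.7° → track 224.2°, groundspeed 197.3 kt

Leg 1: track=267.2°, groundspeed=224.2 kt
Leg 2: track=254.3°, groundspeed=218.0 kt
Leg 3: track=292.6°, groundspeed=229.2 kt
Leg 4: track=341.1°, groundspeed=211.2 kt
Leg 5: track=343.8°, groundspeed=209.4 kt
Leg 6: track=224.2°, groundspeed=197.3 kt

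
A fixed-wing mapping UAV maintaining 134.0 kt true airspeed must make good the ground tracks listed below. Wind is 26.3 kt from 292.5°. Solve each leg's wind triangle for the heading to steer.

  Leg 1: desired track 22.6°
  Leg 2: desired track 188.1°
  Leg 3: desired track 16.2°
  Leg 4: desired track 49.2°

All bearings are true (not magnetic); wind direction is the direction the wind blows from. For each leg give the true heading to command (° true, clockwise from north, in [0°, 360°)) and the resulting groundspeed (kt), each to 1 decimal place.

Leg 1: desired track 22.6°; wind correction -11.3° → command heading 11.3°, groundspeed 131.4 kt
Leg 2: desired track 188.1°; wind correction +11.0° → command heading 199.1°, groundspeed 138.1 kt
Leg 3: desired track 16.2°; wind correction -11.2° → command heading 5.0°, groundspeed 128.5 kt
Leg 4: desired track 49.2°; wind correction -10.1° → command heading 39.1°, groundspeed 143.7 kt

Leg 1: heading=11.3°, groundspeed=131.4 kt
Leg 2: heading=199.1°, groundspeed=138.1 kt
Leg 3: heading=5.0°, groundspeed=128.5 kt
Leg 4: heading=39.1°, groundspeed=143.7 kt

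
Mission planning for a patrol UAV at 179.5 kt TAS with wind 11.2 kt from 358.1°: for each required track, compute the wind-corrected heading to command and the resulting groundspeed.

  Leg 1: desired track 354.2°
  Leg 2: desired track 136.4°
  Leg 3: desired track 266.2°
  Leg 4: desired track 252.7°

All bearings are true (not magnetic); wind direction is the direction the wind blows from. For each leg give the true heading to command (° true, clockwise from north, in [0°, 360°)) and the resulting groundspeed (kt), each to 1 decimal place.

Leg 1: heading=354.4°, groundspeed=168.3 kt
Leg 2: heading=134.0°, groundspeed=187.7 kt
Leg 3: heading=269.8°, groundspeed=179.5 kt
Leg 4: heading=256.1°, groundspeed=182.1 kt

Leg 1: desired track 354.2°; wind correction +0.2° → command heading 354.4°, groundspeed 168.3 kt
Leg 2: desired track 136.4°; wind correction -2.4° → command heading 134.0°, groundspeed 187.7 kt
Leg 3: desired track 266.2°; wind correction +3.6° → command heading 269.8°, groundspeed 179.5 kt
Leg 4: desired track 252.7°; wind correction +3.4° → command heading 256.1°, groundspeed 182.1 kt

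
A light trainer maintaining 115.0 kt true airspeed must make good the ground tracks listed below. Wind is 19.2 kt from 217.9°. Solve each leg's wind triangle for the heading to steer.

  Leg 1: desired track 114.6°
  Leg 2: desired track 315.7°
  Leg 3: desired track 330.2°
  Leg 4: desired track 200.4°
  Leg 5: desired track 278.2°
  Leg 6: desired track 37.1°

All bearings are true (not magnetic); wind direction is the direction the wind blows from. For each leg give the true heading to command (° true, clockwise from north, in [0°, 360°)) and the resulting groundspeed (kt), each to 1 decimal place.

Leg 1: desired track 114.6°; wind correction +9.4° → command heading 124.0°, groundspeed 117.9 kt
Leg 2: desired track 315.7°; wind correction -9.5° → command heading 306.2°, groundspeed 116.0 kt
Leg 3: desired track 330.2°; wind correction -8.9° → command heading 321.3°, groundspeed 120.9 kt
Leg 4: desired track 200.4°; wind correction +2.9° → command heading 203.3°, groundspeed 96.5 kt
Leg 5: desired track 278.2°; wind correction -8.3° → command heading 269.9°, groundspeed 104.3 kt
Leg 6: desired track 37.1°; wind correction -0.1° → command heading 37.0°, groundspeed 134.2 kt

Leg 1: heading=124.0°, groundspeed=117.9 kt
Leg 2: heading=306.2°, groundspeed=116.0 kt
Leg 3: heading=321.3°, groundspeed=120.9 kt
Leg 4: heading=203.3°, groundspeed=96.5 kt
Leg 5: heading=269.9°, groundspeed=104.3 kt
Leg 6: heading=37.0°, groundspeed=134.2 kt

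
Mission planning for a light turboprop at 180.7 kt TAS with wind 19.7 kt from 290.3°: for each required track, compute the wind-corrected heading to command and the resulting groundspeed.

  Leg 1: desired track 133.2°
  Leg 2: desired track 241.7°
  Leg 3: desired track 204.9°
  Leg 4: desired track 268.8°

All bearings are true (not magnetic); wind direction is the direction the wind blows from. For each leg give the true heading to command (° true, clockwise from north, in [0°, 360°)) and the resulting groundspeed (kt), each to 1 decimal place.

Leg 1: desired track 133.2°; wind correction +2.4° → command heading 135.6°, groundspeed 198.7 kt
Leg 2: desired track 241.7°; wind correction +4.7° → command heading 246.4°, groundspeed 167.1 kt
Leg 3: desired track 204.9°; wind correction +6.2° → command heading 211.1°, groundspeed 178.0 kt
Leg 4: desired track 268.8°; wind correction +2.3° → command heading 271.1°, groundspeed 162.2 kt

Leg 1: heading=135.6°, groundspeed=198.7 kt
Leg 2: heading=246.4°, groundspeed=167.1 kt
Leg 3: heading=211.1°, groundspeed=178.0 kt
Leg 4: heading=271.1°, groundspeed=162.2 kt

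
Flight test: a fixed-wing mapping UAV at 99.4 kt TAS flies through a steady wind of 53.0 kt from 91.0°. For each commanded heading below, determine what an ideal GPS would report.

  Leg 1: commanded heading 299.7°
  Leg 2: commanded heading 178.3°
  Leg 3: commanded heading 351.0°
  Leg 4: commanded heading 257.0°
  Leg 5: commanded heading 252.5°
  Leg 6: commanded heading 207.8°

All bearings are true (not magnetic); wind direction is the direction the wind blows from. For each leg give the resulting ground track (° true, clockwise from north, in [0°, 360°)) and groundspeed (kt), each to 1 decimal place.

Leg 1: track=289.8°, groundspeed=148.1 kt
Leg 2: track=206.9°, groundspeed=110.4 kt
Leg 3: track=325.3°, groundspeed=120.5 kt
Leg 4: track=261.9°, groundspeed=151.4 kt
Leg 5: track=258.9°, groundspeed=150.6 kt
Leg 6: track=228.8°, groundspeed=132.1 kt

Leg 1: heading 299.7°; drift -9.9° → track 289.8°, groundspeed 148.1 kt
Leg 2: heading 178.3°; drift +28.6° → track 206.9°, groundspeed 110.4 kt
Leg 3: heading 351.0°; drift -25.7° → track 325.3°, groundspeed 120.5 kt
Leg 4: heading 257.0°; drift +4.9° → track 261.9°, groundspeed 151.4 kt
Leg 5: heading 252.5°; drift +6.4° → track 258.9°, groundspeed 150.6 kt
Leg 6: heading 207.8°; drift +21.0° → track 228.8°, groundspeed 132.1 kt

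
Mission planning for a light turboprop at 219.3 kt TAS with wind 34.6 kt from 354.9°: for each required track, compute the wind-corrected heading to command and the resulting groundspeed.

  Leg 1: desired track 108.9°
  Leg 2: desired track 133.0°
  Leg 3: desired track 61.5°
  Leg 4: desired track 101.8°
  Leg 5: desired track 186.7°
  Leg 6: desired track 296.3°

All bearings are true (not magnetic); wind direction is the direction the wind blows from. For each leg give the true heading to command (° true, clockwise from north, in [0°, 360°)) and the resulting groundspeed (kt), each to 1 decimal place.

Leg 1: desired track 108.9°; wind correction -8.3° → command heading 100.6°, groundspeed 231.1 kt
Leg 2: desired track 133.0°; wind correction -6.0° → command heading 127.0°, groundspeed 243.8 kt
Leg 3: desired track 61.5°; wind correction -8.3° → command heading 53.2°, groundspeed 203.2 kt
Leg 4: desired track 101.8°; wind correction -8.7° → command heading 93.1°, groundspeed 226.8 kt
Leg 5: desired track 186.7°; wind correction +1.8° → command heading 188.5°, groundspeed 253.1 kt
Leg 6: desired track 296.3°; wind correction +7.7° → command heading 304.0°, groundspeed 199.3 kt

Leg 1: heading=100.6°, groundspeed=231.1 kt
Leg 2: heading=127.0°, groundspeed=243.8 kt
Leg 3: heading=53.2°, groundspeed=203.2 kt
Leg 4: heading=93.1°, groundspeed=226.8 kt
Leg 5: heading=188.5°, groundspeed=253.1 kt
Leg 6: heading=304.0°, groundspeed=199.3 kt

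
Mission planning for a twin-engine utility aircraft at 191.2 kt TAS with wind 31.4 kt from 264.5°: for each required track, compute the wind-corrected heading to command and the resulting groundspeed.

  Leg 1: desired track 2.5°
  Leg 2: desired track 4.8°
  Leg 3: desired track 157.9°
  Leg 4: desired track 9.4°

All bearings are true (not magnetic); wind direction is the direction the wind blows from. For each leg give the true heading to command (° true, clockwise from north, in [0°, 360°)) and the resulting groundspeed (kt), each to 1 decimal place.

Leg 1: desired track 2.5°; wind correction -9.4° → command heading 353.1°, groundspeed 193.0 kt
Leg 2: desired track 4.8°; wind correction -9.3° → command heading 355.5°, groundspeed 194.3 kt
Leg 3: desired track 157.9°; wind correction +9.1° → command heading 167.0°, groundspeed 197.8 kt
Leg 4: desired track 9.4°; wind correction -9.1° → command heading 0.3°, groundspeed 196.9 kt

Leg 1: heading=353.1°, groundspeed=193.0 kt
Leg 2: heading=355.5°, groundspeed=194.3 kt
Leg 3: heading=167.0°, groundspeed=197.8 kt
Leg 4: heading=0.3°, groundspeed=196.9 kt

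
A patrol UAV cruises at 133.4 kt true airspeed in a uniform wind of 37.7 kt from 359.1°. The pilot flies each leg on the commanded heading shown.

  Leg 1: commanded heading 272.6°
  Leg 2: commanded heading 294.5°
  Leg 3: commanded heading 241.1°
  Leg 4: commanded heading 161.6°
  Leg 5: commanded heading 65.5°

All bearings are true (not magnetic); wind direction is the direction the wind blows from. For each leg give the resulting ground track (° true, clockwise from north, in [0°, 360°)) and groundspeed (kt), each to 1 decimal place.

Leg 1: track=256.6°, groundspeed=136.4 kt
Leg 2: track=278.3°, groundspeed=122.1 kt
Leg 3: track=228.7°, groundspeed=154.7 kt
Leg 4: track=165.4°, groundspeed=169.7 kt
Leg 5: track=81.8°, groundspeed=123.2 kt

Leg 1: heading 272.6°; drift -16.0° → track 256.6°, groundspeed 136.4 kt
Leg 2: heading 294.5°; drift -16.2° → track 278.3°, groundspeed 122.1 kt
Leg 3: heading 241.1°; drift -12.4° → track 228.7°, groundspeed 154.7 kt
Leg 4: heading 161.6°; drift +3.8° → track 165.4°, groundspeed 169.7 kt
Leg 5: heading 65.5°; drift +16.3° → track 81.8°, groundspeed 123.2 kt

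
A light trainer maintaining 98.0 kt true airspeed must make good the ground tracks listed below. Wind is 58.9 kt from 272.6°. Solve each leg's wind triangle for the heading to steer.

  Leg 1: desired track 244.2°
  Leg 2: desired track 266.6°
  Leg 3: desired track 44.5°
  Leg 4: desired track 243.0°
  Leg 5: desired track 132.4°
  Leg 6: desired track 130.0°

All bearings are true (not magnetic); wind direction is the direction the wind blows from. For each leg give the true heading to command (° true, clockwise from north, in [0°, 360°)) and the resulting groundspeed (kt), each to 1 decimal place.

Leg 1: heading=260.8°, groundspeed=42.1 kt
Leg 2: heading=270.2°, groundspeed=39.2 kt
Leg 3: heading=17.9°, groundspeed=127.0 kt
Leg 4: heading=260.3°, groundspeed=42.4 kt
Leg 5: heading=155.0°, groundspeed=135.7 kt
Leg 6: heading=151.4°, groundspeed=138.0 kt

Leg 1: desired track 244.2°; wind correction +16.6° → command heading 260.8°, groundspeed 42.1 kt
Leg 2: desired track 266.6°; wind correction +3.6° → command heading 270.2°, groundspeed 39.2 kt
Leg 3: desired track 44.5°; wind correction -26.6° → command heading 17.9°, groundspeed 127.0 kt
Leg 4: desired track 243.0°; wind correction +17.3° → command heading 260.3°, groundspeed 42.4 kt
Leg 5: desired track 132.4°; wind correction +22.6° → command heading 155.0°, groundspeed 135.7 kt
Leg 6: desired track 130.0°; wind correction +21.4° → command heading 151.4°, groundspeed 138.0 kt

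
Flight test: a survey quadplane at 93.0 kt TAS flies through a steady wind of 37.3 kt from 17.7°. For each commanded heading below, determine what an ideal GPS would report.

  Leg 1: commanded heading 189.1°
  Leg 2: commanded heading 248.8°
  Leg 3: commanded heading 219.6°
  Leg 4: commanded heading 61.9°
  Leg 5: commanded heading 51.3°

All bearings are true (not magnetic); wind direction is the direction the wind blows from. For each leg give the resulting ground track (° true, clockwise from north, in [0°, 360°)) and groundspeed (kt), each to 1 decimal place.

Leg 1: track=191.6°, groundspeed=130.0 kt
Leg 2: track=234.8°, groundspeed=120.0 kt
Leg 3: track=213.4°, groundspeed=128.4 kt
Leg 4: track=83.3°, groundspeed=71.2 kt
Leg 5: track=69.7°, groundspeed=65.3 kt

Leg 1: heading 189.1°; drift +2.5° → track 191.6°, groundspeed 130.0 kt
Leg 2: heading 248.8°; drift -14.0° → track 234.8°, groundspeed 120.0 kt
Leg 3: heading 219.6°; drift -6.2° → track 213.4°, groundspeed 128.4 kt
Leg 4: heading 61.9°; drift +21.4° → track 83.3°, groundspeed 71.2 kt
Leg 5: heading 51.3°; drift +18.4° → track 69.7°, groundspeed 65.3 kt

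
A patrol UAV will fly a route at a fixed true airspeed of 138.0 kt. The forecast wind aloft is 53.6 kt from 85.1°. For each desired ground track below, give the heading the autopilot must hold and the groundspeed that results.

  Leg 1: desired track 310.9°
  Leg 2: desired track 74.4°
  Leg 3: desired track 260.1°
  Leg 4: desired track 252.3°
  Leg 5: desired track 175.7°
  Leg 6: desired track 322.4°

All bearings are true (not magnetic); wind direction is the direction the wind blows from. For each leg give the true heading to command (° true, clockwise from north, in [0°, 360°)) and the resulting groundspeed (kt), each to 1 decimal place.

Leg 1: desired track 310.9°; wind correction +16.2° → command heading 327.1°, groundspeed 169.9 kt
Leg 2: desired track 74.4°; wind correction +4.1° → command heading 78.5°, groundspeed 85.0 kt
Leg 3: desired track 260.1°; wind correction -1.9° → command heading 258.2°, groundspeed 191.3 kt
Leg 4: desired track 252.3°; wind correction -4.9° → command heading 247.4°, groundspeed 189.8 kt
Leg 5: desired track 175.7°; wind correction -22.9° → command heading 152.8°, groundspeed 127.7 kt
Leg 6: desired track 322.4°; wind correction +19.1° → command heading 341.5°, groundspeed 159.4 kt

Leg 1: heading=327.1°, groundspeed=169.9 kt
Leg 2: heading=78.5°, groundspeed=85.0 kt
Leg 3: heading=258.2°, groundspeed=191.3 kt
Leg 4: heading=247.4°, groundspeed=189.8 kt
Leg 5: heading=152.8°, groundspeed=127.7 kt
Leg 6: heading=341.5°, groundspeed=159.4 kt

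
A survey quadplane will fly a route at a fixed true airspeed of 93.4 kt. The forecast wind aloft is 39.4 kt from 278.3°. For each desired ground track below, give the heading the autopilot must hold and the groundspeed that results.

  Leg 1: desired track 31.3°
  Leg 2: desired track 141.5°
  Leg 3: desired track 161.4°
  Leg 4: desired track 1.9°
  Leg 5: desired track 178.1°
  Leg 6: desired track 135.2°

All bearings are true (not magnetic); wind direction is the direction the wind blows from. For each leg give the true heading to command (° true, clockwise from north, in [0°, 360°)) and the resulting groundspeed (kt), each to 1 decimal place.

Leg 1: heading=8.5°, groundspeed=101.5 kt
Leg 2: heading=158.3°, groundspeed=118.1 kt
Leg 3: heading=183.5°, groundspeed=104.4 kt
Leg 4: heading=337.1°, groundspeed=80.4 kt
Leg 5: heading=202.6°, groundspeed=91.9 kt
Leg 6: heading=149.9°, groundspeed=121.9 kt

Leg 1: desired track 31.3°; wind correction -22.8° → command heading 8.5°, groundspeed 101.5 kt
Leg 2: desired track 141.5°; wind correction +16.8° → command heading 158.3°, groundspeed 118.1 kt
Leg 3: desired track 161.4°; wind correction +22.1° → command heading 183.5°, groundspeed 104.4 kt
Leg 4: desired track 1.9°; wind correction -24.8° → command heading 337.1°, groundspeed 80.4 kt
Leg 5: desired track 178.1°; wind correction +24.5° → command heading 202.6°, groundspeed 91.9 kt
Leg 6: desired track 135.2°; wind correction +14.7° → command heading 149.9°, groundspeed 121.9 kt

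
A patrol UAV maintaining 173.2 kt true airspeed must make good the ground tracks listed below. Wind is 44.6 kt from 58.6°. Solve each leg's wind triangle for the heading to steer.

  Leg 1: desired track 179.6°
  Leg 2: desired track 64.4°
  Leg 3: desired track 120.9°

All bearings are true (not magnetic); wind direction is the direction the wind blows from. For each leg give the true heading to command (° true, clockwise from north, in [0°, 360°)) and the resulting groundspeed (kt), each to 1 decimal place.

Leg 1: desired track 179.6°; wind correction -12.8° → command heading 166.8°, groundspeed 191.9 kt
Leg 2: desired track 64.4°; wind correction -1.5° → command heading 62.9°, groundspeed 128.8 kt
Leg 3: desired track 120.9°; wind correction -13.2° → command heading 107.7°, groundspeed 147.9 kt

Leg 1: heading=166.8°, groundspeed=191.9 kt
Leg 2: heading=62.9°, groundspeed=128.8 kt
Leg 3: heading=107.7°, groundspeed=147.9 kt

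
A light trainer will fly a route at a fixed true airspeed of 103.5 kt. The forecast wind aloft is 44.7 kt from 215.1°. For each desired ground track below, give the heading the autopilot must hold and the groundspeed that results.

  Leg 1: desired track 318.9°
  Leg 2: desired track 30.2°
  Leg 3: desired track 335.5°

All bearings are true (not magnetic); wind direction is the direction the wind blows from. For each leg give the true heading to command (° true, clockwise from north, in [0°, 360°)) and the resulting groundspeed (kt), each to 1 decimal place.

Leg 1: heading=294.1°, groundspeed=104.6 kt
Leg 2: heading=28.1°, groundspeed=148.0 kt
Leg 3: heading=313.6°, groundspeed=118.7 kt

Leg 1: desired track 318.9°; wind correction -24.8° → command heading 294.1°, groundspeed 104.6 kt
Leg 2: desired track 30.2°; wind correction -2.1° → command heading 28.1°, groundspeed 148.0 kt
Leg 3: desired track 335.5°; wind correction -21.9° → command heading 313.6°, groundspeed 118.7 kt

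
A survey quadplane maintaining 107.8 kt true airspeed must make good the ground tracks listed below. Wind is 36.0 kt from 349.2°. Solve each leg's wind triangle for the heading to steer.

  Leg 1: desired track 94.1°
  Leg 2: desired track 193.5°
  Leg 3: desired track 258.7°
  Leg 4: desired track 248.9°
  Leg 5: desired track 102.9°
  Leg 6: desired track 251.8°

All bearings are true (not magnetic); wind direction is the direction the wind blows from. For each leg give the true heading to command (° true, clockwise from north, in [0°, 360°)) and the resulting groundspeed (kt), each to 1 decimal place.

Leg 1: desired track 94.1°; wind correction -18.8° → command heading 75.3°, groundspeed 111.3 kt
Leg 2: desired track 193.5°; wind correction +7.9° → command heading 201.4°, groundspeed 139.6 kt
Leg 3: desired track 258.7°; wind correction +19.5° → command heading 278.2°, groundspeed 101.9 kt
Leg 4: desired track 248.9°; wind correction +19.2° → command heading 268.1°, groundspeed 108.3 kt
Leg 5: desired track 102.9°; wind correction -17.8° → command heading 85.1°, groundspeed 117.1 kt
Leg 6: desired track 251.8°; wind correction +19.3° → command heading 271.1°, groundspeed 106.4 kt

Leg 1: heading=75.3°, groundspeed=111.3 kt
Leg 2: heading=201.4°, groundspeed=139.6 kt
Leg 3: heading=278.2°, groundspeed=101.9 kt
Leg 4: heading=268.1°, groundspeed=108.3 kt
Leg 5: heading=85.1°, groundspeed=117.1 kt
Leg 6: heading=271.1°, groundspeed=106.4 kt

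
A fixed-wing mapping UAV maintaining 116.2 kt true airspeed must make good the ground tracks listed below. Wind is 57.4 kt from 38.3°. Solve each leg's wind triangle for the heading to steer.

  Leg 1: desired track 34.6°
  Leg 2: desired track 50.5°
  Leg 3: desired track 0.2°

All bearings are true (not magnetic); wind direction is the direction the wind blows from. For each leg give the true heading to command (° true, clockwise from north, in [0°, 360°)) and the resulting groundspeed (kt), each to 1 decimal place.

Leg 1: heading=36.4°, groundspeed=58.9 kt
Leg 2: heading=44.5°, groundspeed=59.5 kt
Leg 3: heading=17.9°, groundspeed=65.5 kt

Leg 1: desired track 34.6°; wind correction +1.8° → command heading 36.4°, groundspeed 58.9 kt
Leg 2: desired track 50.5°; wind correction -6.0° → command heading 44.5°, groundspeed 59.5 kt
Leg 3: desired track 0.2°; wind correction +17.7° → command heading 17.9°, groundspeed 65.5 kt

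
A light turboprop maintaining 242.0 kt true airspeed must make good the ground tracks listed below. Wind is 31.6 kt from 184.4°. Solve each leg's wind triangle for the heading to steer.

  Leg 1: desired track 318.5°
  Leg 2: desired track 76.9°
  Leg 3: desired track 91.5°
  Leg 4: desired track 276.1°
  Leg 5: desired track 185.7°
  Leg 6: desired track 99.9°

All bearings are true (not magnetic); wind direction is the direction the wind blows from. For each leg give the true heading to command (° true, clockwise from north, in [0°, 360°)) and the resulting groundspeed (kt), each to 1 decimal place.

Leg 1: desired track 318.5°; wind correction -5.4° → command heading 313.1°, groundspeed 262.9 kt
Leg 2: desired track 76.9°; wind correction +7.2° → command heading 84.1°, groundspeed 249.6 kt
Leg 3: desired track 91.5°; wind correction +7.5° → command heading 99.0°, groundspeed 241.5 kt
Leg 4: desired track 276.1°; wind correction -7.5° → command heading 268.6°, groundspeed 240.9 kt
Leg 5: desired track 185.7°; wind correction -0.2° → command heading 185.5°, groundspeed 210.4 kt
Leg 6: desired track 99.9°; wind correction +7.5° → command heading 107.4°, groundspeed 236.9 kt

Leg 1: heading=313.1°, groundspeed=262.9 kt
Leg 2: heading=84.1°, groundspeed=249.6 kt
Leg 3: heading=99.0°, groundspeed=241.5 kt
Leg 4: heading=268.6°, groundspeed=240.9 kt
Leg 5: heading=185.5°, groundspeed=210.4 kt
Leg 6: heading=107.4°, groundspeed=236.9 kt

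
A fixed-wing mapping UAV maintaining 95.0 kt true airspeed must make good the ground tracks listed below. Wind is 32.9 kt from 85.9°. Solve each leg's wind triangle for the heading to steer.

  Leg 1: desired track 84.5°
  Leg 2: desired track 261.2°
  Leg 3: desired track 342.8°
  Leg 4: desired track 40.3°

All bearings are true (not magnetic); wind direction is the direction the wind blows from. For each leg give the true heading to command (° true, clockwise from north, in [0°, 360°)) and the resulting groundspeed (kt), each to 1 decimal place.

Leg 1: heading=85.0°, groundspeed=62.1 kt
Leg 2: heading=259.6°, groundspeed=127.8 kt
Leg 3: heading=2.5°, groundspeed=96.9 kt
Leg 4: heading=54.6°, groundspeed=69.0 kt

Leg 1: desired track 84.5°; wind correction +0.5° → command heading 85.0°, groundspeed 62.1 kt
Leg 2: desired track 261.2°; wind correction -1.6° → command heading 259.6°, groundspeed 127.8 kt
Leg 3: desired track 342.8°; wind correction +19.7° → command heading 2.5°, groundspeed 96.9 kt
Leg 4: desired track 40.3°; wind correction +14.3° → command heading 54.6°, groundspeed 69.0 kt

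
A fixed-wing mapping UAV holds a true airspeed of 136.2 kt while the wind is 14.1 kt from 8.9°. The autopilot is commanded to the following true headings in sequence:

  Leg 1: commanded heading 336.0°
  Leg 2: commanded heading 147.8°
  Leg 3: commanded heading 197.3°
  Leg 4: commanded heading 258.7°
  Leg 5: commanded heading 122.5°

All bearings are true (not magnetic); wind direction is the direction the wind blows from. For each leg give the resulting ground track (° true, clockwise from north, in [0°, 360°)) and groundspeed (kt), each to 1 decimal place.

Leg 1: heading 336.0°; drift -3.5° → track 332.5°, groundspeed 124.6 kt
Leg 2: heading 147.8°; drift +3.6° → track 151.4°, groundspeed 147.1 kt
Leg 3: heading 197.3°; drift -0.8° → track 196.5°, groundspeed 150.2 kt
Leg 4: heading 258.7°; drift -5.4° → track 253.3°, groundspeed 141.7 kt
Leg 5: heading 122.5°; drift +5.2° → track 127.7°, groundspeed 142.4 kt

Leg 1: track=332.5°, groundspeed=124.6 kt
Leg 2: track=151.4°, groundspeed=147.1 kt
Leg 3: track=196.5°, groundspeed=150.2 kt
Leg 4: track=253.3°, groundspeed=141.7 kt
Leg 5: track=127.7°, groundspeed=142.4 kt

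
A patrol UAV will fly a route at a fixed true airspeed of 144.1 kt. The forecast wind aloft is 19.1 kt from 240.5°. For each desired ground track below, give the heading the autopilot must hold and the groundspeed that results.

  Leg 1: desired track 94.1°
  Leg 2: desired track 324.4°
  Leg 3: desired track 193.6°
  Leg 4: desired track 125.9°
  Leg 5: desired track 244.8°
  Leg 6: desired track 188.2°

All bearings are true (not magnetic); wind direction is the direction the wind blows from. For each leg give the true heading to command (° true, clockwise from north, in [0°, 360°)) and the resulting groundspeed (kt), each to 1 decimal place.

Leg 1: desired track 94.1°; wind correction +4.2° → command heading 98.3°, groundspeed 159.6 kt
Leg 2: desired track 324.4°; wind correction -7.6° → command heading 316.8°, groundspeed 140.8 kt
Leg 3: desired track 193.6°; wind correction +5.6° → command heading 199.2°, groundspeed 130.4 kt
Leg 4: desired track 125.9°; wind correction +6.9° → command heading 132.8°, groundspeed 151.0 kt
Leg 5: desired track 244.8°; wind correction -0.6° → command heading 244.2°, groundspeed 125.0 kt
Leg 6: desired track 188.2°; wind correction +6.0° → command heading 194.2°, groundspeed 131.6 kt

Leg 1: heading=98.3°, groundspeed=159.6 kt
Leg 2: heading=316.8°, groundspeed=140.8 kt
Leg 3: heading=199.2°, groundspeed=130.4 kt
Leg 4: heading=132.8°, groundspeed=151.0 kt
Leg 5: heading=244.2°, groundspeed=125.0 kt
Leg 6: heading=194.2°, groundspeed=131.6 kt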